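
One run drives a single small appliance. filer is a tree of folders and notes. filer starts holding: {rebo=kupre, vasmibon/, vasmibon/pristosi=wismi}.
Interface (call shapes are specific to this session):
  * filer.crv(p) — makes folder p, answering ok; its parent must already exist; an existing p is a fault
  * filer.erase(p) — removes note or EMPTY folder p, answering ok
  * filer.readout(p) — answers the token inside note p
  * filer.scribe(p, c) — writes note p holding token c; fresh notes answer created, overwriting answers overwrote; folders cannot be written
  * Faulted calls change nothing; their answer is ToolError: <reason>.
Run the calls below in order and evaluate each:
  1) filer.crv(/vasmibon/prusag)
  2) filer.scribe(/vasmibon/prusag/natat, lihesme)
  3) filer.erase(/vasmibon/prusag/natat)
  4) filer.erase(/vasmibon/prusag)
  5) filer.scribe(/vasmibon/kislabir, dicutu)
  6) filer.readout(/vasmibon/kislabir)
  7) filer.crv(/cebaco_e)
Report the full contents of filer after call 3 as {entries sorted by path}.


Do: crv[p: /vasmibon/prusag]
See: ok
Do: scribe[p: /vasmibon/prusag/natat; c: lihesme]
See: created
Do: erase[p: /vasmibon/prusag/natat]
See: ok
Do: erase[p: /vasmibon/prusag]
See: ok
Do: scribe[p: /vasmibon/kislabir; c: dicutu]
See: created
Do: readout[p: /vasmibon/kislabir]
See: dicutu
Do: crv[p: /cebaco_e]
See: ok

Answer: {rebo=kupre, vasmibon/, vasmibon/pristosi=wismi, vasmibon/prusag/}


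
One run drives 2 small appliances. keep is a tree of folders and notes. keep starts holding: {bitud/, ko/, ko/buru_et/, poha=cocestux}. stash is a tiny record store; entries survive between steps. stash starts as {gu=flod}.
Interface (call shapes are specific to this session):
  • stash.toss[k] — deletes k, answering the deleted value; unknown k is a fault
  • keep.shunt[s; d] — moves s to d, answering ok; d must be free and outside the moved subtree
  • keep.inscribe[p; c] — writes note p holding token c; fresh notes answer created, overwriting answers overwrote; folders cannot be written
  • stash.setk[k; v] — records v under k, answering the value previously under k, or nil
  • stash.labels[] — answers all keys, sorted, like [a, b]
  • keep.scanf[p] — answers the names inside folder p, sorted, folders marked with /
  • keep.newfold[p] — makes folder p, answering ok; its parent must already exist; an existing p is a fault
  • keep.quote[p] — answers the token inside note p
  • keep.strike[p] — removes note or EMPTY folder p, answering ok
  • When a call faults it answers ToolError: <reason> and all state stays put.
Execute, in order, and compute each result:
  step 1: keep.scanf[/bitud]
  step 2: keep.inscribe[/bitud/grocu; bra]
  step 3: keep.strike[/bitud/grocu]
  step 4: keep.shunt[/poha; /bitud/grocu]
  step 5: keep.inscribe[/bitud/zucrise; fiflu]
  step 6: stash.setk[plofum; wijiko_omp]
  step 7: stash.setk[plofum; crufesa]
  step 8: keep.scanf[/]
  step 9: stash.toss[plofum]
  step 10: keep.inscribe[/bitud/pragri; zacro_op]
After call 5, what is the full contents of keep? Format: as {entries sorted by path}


·→ keep.scanf(p→/bitud)
·← []
·→ keep.inscribe(p→/bitud/grocu, c→bra)
·← created
·→ keep.strike(p→/bitud/grocu)
·← ok
·→ keep.shunt(s→/poha, d→/bitud/grocu)
·← ok
·→ keep.inscribe(p→/bitud/zucrise, c→fiflu)
·← created
·→ stash.setk(k→plofum, v→wijiko_omp)
·← nil
·→ stash.setk(k→plofum, v→crufesa)
·← wijiko_omp
·→ keep.scanf(p→/)
·← [bitud/, ko/]
·→ stash.toss(k→plofum)
·← crufesa
·→ keep.inscribe(p→/bitud/pragri, c→zacro_op)
·← created

Answer: {bitud/, bitud/grocu=cocestux, bitud/zucrise=fiflu, ko/, ko/buru_et/}


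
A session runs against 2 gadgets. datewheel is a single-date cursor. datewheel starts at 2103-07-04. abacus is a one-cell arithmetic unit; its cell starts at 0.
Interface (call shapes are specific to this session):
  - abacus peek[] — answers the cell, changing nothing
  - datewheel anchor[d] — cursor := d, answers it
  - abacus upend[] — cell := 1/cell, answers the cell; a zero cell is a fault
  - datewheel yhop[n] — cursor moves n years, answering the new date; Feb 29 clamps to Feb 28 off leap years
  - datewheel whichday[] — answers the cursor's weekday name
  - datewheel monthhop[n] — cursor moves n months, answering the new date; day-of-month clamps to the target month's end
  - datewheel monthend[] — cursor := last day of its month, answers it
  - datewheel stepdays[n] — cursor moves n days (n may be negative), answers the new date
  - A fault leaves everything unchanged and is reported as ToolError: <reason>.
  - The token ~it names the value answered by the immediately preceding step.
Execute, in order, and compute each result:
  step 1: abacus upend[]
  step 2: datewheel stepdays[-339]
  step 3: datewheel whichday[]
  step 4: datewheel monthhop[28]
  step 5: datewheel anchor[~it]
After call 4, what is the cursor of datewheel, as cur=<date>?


Answer: cur=2104-11-30

Derivation:
==> abacus upend()
<== ToolError: reciprocal of zero
==> datewheel stepdays(-339)
<== 2102-07-30
==> datewheel whichday()
<== Sunday
==> datewheel monthhop(28)
<== 2104-11-30
==> datewheel anchor(~it)
<== 2104-11-30


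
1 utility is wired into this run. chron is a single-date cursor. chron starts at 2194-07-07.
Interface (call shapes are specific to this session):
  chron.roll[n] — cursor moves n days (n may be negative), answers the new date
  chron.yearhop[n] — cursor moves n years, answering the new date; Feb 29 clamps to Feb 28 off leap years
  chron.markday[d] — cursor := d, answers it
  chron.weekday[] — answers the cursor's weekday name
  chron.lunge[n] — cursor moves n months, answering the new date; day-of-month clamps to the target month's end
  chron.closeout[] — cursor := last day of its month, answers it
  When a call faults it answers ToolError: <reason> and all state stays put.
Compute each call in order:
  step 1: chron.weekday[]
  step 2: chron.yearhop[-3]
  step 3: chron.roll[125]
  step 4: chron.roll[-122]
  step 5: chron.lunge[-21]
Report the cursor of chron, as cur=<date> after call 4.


Answer: cur=2191-07-10

Derivation:
I call chron.weekday(), and get Monday.
Using chron.yearhop on n='-3', yielding 2191-07-07.
I try chron.roll on n='125', giving 2191-11-09.
Using chron.roll on n='-122', giving 2191-07-10.
Invoking chron.lunge on n='-21': 2189-10-10.


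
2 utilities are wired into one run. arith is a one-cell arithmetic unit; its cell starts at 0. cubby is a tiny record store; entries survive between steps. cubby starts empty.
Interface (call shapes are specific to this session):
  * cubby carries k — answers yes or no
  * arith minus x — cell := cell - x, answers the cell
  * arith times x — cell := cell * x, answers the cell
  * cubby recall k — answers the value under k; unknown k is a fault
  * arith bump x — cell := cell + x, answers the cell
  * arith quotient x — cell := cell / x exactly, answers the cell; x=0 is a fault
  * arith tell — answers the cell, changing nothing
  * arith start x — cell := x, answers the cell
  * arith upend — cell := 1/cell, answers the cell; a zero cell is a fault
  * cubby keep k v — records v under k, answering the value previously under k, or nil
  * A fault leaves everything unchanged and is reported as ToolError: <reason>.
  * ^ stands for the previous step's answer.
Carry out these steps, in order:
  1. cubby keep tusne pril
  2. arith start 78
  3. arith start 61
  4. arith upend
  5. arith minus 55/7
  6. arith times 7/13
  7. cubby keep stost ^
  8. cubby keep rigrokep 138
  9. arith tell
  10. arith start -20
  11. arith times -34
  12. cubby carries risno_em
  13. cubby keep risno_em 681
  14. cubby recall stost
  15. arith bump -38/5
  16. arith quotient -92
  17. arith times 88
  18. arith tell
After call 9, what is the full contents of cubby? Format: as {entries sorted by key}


% cubby keep(k='tusne', v='pril') -> nil
% arith start(x='78') -> 78
% arith start(x='61') -> 61
% arith upend() -> 1/61
% arith minus(x='55/7') -> -3348/427
% arith times(x='7/13') -> -3348/793
% cubby keep(k='stost', v='^') -> nil
% cubby keep(k='rigrokep', v='138') -> nil
% arith tell() -> -3348/793
% arith start(x='-20') -> -20
% arith times(x='-34') -> 680
% cubby carries(k='risno_em') -> no
% cubby keep(k='risno_em', v='681') -> nil
% cubby recall(k='stost') -> -3348/793
% arith bump(x='-38/5') -> 3362/5
% arith quotient(x='-92') -> -1681/230
% arith times(x='88') -> -73964/115
% arith tell() -> -73964/115

Answer: {rigrokep=138, stost=-3348/793, tusne=pril}


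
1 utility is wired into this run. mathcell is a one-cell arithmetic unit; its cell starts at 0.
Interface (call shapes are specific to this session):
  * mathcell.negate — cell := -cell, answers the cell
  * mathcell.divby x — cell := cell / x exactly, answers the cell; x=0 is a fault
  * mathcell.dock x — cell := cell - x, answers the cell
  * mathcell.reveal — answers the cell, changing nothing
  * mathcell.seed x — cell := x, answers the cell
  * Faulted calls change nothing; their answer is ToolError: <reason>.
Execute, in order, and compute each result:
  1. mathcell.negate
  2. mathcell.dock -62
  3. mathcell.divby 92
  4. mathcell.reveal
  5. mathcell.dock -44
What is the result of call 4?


Answer: 31/46

Derivation:
>>> mathcell.negate
= 0
>>> mathcell.dock x→-62
= 62
>>> mathcell.divby x→92
= 31/46
>>> mathcell.reveal
= 31/46
>>> mathcell.dock x→-44
= 2055/46


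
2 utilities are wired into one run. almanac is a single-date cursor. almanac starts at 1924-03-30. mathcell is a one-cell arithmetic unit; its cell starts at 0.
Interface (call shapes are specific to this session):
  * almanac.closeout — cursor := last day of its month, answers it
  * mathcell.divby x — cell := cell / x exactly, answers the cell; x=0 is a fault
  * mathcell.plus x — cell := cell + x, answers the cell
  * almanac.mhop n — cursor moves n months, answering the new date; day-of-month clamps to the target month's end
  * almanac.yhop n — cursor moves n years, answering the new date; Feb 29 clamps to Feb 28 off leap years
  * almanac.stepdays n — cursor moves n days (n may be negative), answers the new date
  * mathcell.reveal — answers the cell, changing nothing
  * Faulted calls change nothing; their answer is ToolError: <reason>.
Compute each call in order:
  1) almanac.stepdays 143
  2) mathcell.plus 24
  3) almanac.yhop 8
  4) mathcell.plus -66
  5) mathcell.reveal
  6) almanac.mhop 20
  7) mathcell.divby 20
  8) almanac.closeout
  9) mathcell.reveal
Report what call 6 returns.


Answer: 1934-04-20

Derivation:
;; 1. almanac.stepdays(n→143) ~> 1924-08-20
;; 2. mathcell.plus(x→24) ~> 24
;; 3. almanac.yhop(n→8) ~> 1932-08-20
;; 4. mathcell.plus(x→-66) ~> -42
;; 5. mathcell.reveal() ~> -42
;; 6. almanac.mhop(n→20) ~> 1934-04-20
;; 7. mathcell.divby(x→20) ~> -21/10
;; 8. almanac.closeout() ~> 1934-04-30
;; 9. mathcell.reveal() ~> -21/10


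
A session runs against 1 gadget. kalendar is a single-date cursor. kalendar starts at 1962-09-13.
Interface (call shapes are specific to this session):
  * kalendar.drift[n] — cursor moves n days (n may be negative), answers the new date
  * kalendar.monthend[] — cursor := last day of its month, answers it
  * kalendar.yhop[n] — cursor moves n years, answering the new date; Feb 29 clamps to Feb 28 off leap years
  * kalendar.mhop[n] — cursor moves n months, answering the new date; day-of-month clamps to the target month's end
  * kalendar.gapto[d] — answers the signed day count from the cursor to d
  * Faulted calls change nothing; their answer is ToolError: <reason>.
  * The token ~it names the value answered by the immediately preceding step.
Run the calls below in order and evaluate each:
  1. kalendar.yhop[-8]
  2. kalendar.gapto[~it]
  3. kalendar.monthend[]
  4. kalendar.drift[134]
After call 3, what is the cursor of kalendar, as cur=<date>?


Answer: cur=1954-09-30

Derivation:
CALL kalendar.yhop[n=-8]
RET  1954-09-13
CALL kalendar.gapto[d=~it]
RET  0
CALL kalendar.monthend[]
RET  1954-09-30
CALL kalendar.drift[n=134]
RET  1955-02-11


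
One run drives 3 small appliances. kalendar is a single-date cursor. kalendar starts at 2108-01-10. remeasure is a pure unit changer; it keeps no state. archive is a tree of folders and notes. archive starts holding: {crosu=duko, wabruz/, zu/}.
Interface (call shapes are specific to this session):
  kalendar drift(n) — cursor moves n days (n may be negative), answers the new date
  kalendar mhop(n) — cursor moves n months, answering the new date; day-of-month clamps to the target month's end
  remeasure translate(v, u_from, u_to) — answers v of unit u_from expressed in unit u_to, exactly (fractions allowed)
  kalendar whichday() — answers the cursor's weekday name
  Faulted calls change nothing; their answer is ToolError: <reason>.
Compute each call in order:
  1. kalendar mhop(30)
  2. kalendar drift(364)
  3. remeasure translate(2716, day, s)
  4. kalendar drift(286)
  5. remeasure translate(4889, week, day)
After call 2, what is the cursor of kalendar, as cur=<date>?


I use kalendar mhop using 30, → 2110-07-10.
I try kalendar drift using 364, which returns 2111-07-09.
I invoke remeasure translate using 2716, day, s, and see 234662400.
I use kalendar drift using 286, giving 2112-04-20.
I call remeasure translate using 4889, week, day, — result: 34223.

Answer: cur=2111-07-09


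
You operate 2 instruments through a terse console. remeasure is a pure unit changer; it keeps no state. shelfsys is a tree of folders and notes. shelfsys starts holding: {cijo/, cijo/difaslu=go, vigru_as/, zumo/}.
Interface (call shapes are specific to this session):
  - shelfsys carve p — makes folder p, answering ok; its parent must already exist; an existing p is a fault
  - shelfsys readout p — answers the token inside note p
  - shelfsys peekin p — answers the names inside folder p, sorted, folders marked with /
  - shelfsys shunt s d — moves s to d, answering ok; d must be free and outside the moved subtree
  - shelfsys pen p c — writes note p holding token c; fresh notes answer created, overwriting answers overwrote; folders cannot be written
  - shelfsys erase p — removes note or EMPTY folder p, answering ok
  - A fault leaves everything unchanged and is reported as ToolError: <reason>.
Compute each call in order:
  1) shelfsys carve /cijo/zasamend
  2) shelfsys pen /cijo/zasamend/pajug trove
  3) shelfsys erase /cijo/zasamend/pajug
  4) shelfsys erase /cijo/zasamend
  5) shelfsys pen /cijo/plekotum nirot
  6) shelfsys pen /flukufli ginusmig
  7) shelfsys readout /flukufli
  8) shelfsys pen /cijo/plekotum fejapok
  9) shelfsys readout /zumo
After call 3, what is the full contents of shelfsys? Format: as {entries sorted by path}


[in] shelfsys carve p=/cijo/zasamend
  ok
[in] shelfsys pen p=/cijo/zasamend/pajug c=trove
  created
[in] shelfsys erase p=/cijo/zasamend/pajug
  ok
[in] shelfsys erase p=/cijo/zasamend
  ok
[in] shelfsys pen p=/cijo/plekotum c=nirot
  created
[in] shelfsys pen p=/flukufli c=ginusmig
  created
[in] shelfsys readout p=/flukufli
  ginusmig
[in] shelfsys pen p=/cijo/plekotum c=fejapok
  overwrote
[in] shelfsys readout p=/zumo
  ToolError: is a directory

Answer: {cijo/, cijo/difaslu=go, cijo/zasamend/, vigru_as/, zumo/}


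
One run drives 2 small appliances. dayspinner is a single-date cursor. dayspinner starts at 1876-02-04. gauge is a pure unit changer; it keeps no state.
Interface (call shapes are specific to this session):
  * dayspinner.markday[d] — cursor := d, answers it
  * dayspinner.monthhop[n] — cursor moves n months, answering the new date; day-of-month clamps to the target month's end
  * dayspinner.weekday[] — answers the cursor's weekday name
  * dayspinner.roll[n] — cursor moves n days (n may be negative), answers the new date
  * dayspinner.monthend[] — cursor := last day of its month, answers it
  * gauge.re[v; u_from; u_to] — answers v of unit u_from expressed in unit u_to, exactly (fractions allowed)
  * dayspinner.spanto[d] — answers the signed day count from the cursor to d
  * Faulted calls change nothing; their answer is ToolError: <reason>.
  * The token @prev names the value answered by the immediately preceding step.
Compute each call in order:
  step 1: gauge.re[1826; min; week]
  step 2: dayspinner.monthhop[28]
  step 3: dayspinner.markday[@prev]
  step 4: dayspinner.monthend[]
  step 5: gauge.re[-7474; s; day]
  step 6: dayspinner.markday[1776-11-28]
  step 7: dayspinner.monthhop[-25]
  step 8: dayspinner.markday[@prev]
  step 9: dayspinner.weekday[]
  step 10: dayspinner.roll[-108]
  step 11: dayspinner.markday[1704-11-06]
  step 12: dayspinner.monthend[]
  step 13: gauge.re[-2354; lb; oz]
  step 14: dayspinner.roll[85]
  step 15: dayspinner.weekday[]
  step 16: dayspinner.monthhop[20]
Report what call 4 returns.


>> re(v: 1826, u_from: min, u_to: week)
<< 913/5040
>> monthhop(n: 28)
<< 1878-06-04
>> markday(d: @prev)
<< 1878-06-04
>> monthend()
<< 1878-06-30
>> re(v: -7474, u_from: s, u_to: day)
<< -3737/43200
>> markday(d: 1776-11-28)
<< 1776-11-28
>> monthhop(n: -25)
<< 1774-10-28
>> markday(d: @prev)
<< 1774-10-28
>> weekday()
<< Friday
>> roll(n: -108)
<< 1774-07-12
>> markday(d: 1704-11-06)
<< 1704-11-06
>> monthend()
<< 1704-11-30
>> re(v: -2354, u_from: lb, u_to: oz)
<< -37664
>> roll(n: 85)
<< 1705-02-23
>> weekday()
<< Monday
>> monthhop(n: 20)
<< 1706-10-23

Answer: 1878-06-30


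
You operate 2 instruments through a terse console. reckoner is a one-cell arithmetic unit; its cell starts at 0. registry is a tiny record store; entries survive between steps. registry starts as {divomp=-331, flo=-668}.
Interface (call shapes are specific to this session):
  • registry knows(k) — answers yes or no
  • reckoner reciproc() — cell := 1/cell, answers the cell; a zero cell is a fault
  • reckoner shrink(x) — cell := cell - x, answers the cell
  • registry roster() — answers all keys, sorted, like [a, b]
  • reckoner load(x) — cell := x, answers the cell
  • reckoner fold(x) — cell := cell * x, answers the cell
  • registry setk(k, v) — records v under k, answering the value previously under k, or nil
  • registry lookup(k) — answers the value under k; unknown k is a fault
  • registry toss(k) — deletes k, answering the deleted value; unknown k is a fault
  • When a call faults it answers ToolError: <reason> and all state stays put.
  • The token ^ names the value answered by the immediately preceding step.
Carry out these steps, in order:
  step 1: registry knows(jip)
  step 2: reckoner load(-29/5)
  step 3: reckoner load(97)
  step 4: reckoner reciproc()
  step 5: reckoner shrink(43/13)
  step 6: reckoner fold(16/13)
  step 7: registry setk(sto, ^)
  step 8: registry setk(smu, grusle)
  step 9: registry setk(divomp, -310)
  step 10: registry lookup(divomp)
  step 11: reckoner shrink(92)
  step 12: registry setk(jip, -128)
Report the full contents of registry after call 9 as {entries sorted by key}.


Answer: {divomp=-310, flo=-668, smu=grusle, sto=-66528/16393}

Derivation:
> registry knows k→jip
= no
> reckoner load x→-29/5
= -29/5
> reckoner load x→97
= 97
> reckoner reciproc
= 1/97
> reckoner shrink x→43/13
= -4158/1261
> reckoner fold x→16/13
= -66528/16393
> registry setk k→sto v→^
= nil
> registry setk k→smu v→grusle
= nil
> registry setk k→divomp v→-310
= -331
> registry lookup k→divomp
= -310
> reckoner shrink x→92
= -1574684/16393
> registry setk k→jip v→-128
= nil


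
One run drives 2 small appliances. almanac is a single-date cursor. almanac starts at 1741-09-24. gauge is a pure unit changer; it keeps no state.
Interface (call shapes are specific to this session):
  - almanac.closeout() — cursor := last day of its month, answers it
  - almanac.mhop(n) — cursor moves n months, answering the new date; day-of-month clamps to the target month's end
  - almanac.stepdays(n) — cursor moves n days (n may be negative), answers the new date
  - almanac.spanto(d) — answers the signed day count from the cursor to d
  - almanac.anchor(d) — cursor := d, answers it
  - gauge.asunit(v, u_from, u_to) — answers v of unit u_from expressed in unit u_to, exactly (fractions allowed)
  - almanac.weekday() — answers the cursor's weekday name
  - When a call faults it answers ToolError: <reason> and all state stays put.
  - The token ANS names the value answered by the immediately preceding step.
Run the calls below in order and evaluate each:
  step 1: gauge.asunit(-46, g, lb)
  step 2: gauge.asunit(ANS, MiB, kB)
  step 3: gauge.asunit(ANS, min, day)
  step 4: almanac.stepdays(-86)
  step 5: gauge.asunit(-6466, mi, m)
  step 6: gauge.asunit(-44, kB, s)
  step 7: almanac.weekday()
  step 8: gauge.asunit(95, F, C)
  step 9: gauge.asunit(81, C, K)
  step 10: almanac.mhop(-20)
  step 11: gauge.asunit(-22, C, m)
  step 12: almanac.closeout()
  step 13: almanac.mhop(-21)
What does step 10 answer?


-- asunit(v=-46, u_from=g, u_to=lb) ~> -4600000/45359237
-- asunit(v=ANS, u_from=MiB, u_to=kB) ~> -4823449600/45359237
-- asunit(v=ANS, u_from=min, u_to=day) ~> -30146560/408233133
-- stepdays(n=-86) ~> 1741-06-30
-- asunit(v=-6466, u_from=mi, u_to=m) ~> -1300752288/125
-- asunit(v=-44, u_from=kB, u_to=s) ~> ToolError: incompatible units
-- weekday() ~> Friday
-- asunit(v=95, u_from=F, u_to=C) ~> 35
-- asunit(v=81, u_from=C, u_to=K) ~> 7083/20
-- mhop(n=-20) ~> 1739-10-30
-- asunit(v=-22, u_from=C, u_to=m) ~> ToolError: incompatible units
-- closeout() ~> 1739-10-31
-- mhop(n=-21) ~> 1738-01-31

Answer: 1739-10-30


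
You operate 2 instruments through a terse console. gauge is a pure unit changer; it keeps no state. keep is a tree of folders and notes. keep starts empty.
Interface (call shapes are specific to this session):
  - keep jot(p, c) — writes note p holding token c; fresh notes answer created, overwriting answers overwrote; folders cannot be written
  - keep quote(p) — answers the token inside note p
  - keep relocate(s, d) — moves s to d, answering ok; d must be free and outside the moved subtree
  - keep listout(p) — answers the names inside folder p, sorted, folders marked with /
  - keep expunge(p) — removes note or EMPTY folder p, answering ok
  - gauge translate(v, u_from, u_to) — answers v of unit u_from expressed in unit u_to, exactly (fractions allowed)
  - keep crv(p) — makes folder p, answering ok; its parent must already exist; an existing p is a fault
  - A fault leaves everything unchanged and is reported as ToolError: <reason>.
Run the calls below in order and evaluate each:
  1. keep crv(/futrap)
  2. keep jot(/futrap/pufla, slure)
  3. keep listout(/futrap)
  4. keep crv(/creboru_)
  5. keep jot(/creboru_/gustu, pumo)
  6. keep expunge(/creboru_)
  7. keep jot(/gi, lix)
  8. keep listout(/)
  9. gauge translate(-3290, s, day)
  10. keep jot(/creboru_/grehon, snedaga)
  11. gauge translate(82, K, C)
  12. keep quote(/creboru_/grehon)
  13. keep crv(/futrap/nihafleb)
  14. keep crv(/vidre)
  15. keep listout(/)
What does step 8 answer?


Answer: [creboru_/, futrap/, gi]

Derivation:
! keep crv(/futrap) -> ok
! keep jot(/futrap/pufla, slure) -> created
! keep listout(/futrap) -> [pufla]
! keep crv(/creboru_) -> ok
! keep jot(/creboru_/gustu, pumo) -> created
! keep expunge(/creboru_) -> ToolError: not empty
! keep jot(/gi, lix) -> created
! keep listout(/) -> [creboru_/, futrap/, gi]
! gauge translate(-3290, s, day) -> -329/8640
! keep jot(/creboru_/grehon, snedaga) -> created
! gauge translate(82, K, C) -> -3823/20
! keep quote(/creboru_/grehon) -> snedaga
! keep crv(/futrap/nihafleb) -> ok
! keep crv(/vidre) -> ok
! keep listout(/) -> [creboru_/, futrap/, gi, vidre/]


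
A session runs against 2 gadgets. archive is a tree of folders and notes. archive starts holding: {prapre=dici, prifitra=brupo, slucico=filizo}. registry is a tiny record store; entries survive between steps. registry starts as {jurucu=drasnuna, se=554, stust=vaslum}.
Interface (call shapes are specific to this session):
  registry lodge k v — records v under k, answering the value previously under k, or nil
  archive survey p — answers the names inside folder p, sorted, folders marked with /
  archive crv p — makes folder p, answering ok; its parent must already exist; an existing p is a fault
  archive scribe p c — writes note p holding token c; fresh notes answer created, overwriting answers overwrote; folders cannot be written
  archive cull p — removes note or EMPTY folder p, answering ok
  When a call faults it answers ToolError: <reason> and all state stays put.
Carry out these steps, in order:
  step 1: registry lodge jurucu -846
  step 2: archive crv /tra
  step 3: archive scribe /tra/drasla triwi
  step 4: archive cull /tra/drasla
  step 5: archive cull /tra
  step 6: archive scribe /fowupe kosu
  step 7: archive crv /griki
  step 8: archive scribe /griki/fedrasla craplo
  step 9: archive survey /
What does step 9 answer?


I invoke registry lodge with k: jurucu, v: -846, and see drasnuna.
Now I run archive crv with p: /tra, and see ok.
I use archive scribe with p: /tra/drasla, c: triwi, → created.
Now I run archive cull with p: /tra/drasla, — result: ok.
Using archive cull with p: /tra, giving ok.
Now I run archive scribe with p: /fowupe, c: kosu, and see created.
Next I call archive crv with p: /griki, and get ok.
I try archive scribe with p: /griki/fedrasla, c: craplo, yielding created.
Then archive survey with p: /, and see [fowupe, griki/, prapre, prifitra, slucico].

Answer: [fowupe, griki/, prapre, prifitra, slucico]


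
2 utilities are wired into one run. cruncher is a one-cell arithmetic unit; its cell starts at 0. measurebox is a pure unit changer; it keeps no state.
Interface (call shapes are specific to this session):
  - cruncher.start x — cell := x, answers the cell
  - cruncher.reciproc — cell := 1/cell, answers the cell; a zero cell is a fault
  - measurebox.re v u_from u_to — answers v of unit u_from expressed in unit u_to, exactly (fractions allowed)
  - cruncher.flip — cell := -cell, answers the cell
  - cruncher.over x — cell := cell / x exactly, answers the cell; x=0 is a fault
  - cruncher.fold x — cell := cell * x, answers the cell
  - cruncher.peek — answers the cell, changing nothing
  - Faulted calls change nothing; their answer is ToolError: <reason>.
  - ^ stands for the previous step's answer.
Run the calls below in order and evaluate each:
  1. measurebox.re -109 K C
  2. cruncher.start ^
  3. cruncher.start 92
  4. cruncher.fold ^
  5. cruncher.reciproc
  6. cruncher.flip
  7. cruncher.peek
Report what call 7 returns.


I run measurebox.re passing v→-109, u_from→K, u_to→C, and observe -7643/20.
I use cruncher.start passing x→^, and see -7643/20.
I call cruncher.start passing x→92, yielding 92.
Calling cruncher.fold passing x→^, which returns 8464.
I use cruncher.reciproc, giving 1/8464.
I run cruncher.flip, and get -1/8464.
Next I call cruncher.peek(): -1/8464.

Answer: -1/8464


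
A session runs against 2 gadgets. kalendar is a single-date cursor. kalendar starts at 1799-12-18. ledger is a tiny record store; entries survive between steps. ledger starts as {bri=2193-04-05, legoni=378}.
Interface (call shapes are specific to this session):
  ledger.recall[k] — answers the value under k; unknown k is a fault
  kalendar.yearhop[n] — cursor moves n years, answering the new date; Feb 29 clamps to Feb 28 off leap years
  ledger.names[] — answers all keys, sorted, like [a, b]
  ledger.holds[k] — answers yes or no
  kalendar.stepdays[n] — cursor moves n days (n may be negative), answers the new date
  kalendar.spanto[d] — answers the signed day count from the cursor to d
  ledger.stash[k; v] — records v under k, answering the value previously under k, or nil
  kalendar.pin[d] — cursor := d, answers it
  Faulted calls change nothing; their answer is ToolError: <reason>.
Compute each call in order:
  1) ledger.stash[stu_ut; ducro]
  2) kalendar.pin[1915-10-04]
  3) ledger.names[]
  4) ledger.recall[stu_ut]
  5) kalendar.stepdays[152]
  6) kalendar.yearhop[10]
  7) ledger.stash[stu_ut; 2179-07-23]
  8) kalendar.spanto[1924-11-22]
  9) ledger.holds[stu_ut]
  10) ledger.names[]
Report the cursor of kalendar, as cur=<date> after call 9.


Answer: cur=1926-03-04

Derivation:
-- stash(stu_ut, ducro) : nil
-- pin(1915-10-04) : 1915-10-04
-- names() : [bri, legoni, stu_ut]
-- recall(stu_ut) : ducro
-- stepdays(152) : 1916-03-04
-- yearhop(10) : 1926-03-04
-- stash(stu_ut, 2179-07-23) : ducro
-- spanto(1924-11-22) : -467
-- holds(stu_ut) : yes
-- names() : [bri, legoni, stu_ut]


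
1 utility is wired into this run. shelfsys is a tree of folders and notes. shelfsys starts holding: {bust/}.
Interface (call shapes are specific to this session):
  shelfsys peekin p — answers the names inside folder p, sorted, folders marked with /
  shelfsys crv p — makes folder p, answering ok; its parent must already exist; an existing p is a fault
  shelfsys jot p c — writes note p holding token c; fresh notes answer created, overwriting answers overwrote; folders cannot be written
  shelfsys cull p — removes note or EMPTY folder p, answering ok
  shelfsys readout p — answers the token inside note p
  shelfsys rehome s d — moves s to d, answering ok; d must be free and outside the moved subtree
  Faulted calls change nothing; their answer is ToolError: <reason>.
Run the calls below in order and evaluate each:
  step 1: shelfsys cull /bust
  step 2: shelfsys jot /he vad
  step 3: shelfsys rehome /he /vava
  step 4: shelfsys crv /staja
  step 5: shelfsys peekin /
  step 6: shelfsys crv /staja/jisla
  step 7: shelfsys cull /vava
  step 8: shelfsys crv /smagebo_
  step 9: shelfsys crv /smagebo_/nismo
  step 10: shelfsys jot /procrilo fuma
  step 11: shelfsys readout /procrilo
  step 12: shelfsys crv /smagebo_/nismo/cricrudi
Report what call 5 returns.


Answer: [staja/, vava]

Derivation:
% shelfsys cull p→/bust
[out] ok
% shelfsys jot p→/he c→vad
[out] created
% shelfsys rehome s→/he d→/vava
[out] ok
% shelfsys crv p→/staja
[out] ok
% shelfsys peekin p→/
[out] [staja/, vava]
% shelfsys crv p→/staja/jisla
[out] ok
% shelfsys cull p→/vava
[out] ok
% shelfsys crv p→/smagebo_
[out] ok
% shelfsys crv p→/smagebo_/nismo
[out] ok
% shelfsys jot p→/procrilo c→fuma
[out] created
% shelfsys readout p→/procrilo
[out] fuma
% shelfsys crv p→/smagebo_/nismo/cricrudi
[out] ok


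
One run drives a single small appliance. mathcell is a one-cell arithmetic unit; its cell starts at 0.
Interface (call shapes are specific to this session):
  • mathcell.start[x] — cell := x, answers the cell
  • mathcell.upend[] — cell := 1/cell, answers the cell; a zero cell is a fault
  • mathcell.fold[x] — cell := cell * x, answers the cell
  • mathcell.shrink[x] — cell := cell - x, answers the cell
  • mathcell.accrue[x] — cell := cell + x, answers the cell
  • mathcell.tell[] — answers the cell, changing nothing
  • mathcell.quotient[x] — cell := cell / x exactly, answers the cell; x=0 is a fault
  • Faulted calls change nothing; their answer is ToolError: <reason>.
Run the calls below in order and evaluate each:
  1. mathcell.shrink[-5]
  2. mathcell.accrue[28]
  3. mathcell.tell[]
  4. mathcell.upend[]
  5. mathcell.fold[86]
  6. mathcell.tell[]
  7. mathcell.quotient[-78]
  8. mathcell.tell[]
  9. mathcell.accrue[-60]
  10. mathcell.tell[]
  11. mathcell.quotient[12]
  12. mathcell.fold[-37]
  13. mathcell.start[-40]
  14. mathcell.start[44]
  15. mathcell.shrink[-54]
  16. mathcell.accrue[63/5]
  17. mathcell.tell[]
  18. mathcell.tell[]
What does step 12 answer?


Invoking shrink(x='-5'), — result: 5.
Then accrue(x='28'), giving 33.
I try tell, which returns 33.
I try upend, and observe 1/33.
Invoking fold(x='86'), — result: 86/33.
I try tell(), yielding 86/33.
I call quotient(x='-78'), → -43/1287.
Next I call tell(): -43/1287.
I run accrue(x='-60'), and get -77263/1287.
Calling tell, yielding -77263/1287.
I run quotient(x='12'), yielding -77263/15444.
I invoke fold(x='-37'), and observe 2858731/15444.
I try start(x='-40'), — result: -40.
I run start(x='44'): 44.
Next I call shrink(x='-54'), giving 98.
I invoke accrue(x='63/5'), and observe 553/5.
I use tell(), → 553/5.
Next I call tell(), which returns 553/5.

Answer: 2858731/15444


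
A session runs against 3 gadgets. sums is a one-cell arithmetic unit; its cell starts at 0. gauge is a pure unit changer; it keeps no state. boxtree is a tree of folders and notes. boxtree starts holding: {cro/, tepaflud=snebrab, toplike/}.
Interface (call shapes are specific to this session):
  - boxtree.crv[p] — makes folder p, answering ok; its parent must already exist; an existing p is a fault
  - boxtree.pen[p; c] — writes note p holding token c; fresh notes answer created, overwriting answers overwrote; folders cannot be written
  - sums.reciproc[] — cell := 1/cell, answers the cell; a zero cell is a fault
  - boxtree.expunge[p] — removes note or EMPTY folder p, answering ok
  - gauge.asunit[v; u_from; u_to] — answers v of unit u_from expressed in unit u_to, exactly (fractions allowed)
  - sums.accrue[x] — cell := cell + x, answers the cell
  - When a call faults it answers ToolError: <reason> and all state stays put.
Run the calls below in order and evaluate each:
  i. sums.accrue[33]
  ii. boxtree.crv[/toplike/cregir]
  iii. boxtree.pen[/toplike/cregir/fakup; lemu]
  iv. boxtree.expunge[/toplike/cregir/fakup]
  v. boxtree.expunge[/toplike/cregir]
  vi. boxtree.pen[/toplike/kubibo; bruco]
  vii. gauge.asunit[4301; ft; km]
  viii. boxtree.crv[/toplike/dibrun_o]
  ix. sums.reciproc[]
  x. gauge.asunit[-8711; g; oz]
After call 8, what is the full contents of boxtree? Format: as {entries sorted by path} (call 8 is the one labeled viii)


Answer: {cro/, tepaflud=snebrab, toplike/, toplike/dibrun_o/, toplike/kubibo=bruco}

Derivation:
! 1. accrue(33) == 33
! 2. crv(/toplike/cregir) == ok
! 3. pen(/toplike/cregir/fakup, lemu) == created
! 4. expunge(/toplike/cregir/fakup) == ok
! 5. expunge(/toplike/cregir) == ok
! 6. pen(/toplike/kubibo, bruco) == created
! 7. asunit(4301, ft, km) == 1638681/1250000
! 8. crv(/toplike/dibrun_o) == ok
! 9. reciproc() == 1/33
! 10. asunit(-8711, g, oz) == -13937600000/45359237


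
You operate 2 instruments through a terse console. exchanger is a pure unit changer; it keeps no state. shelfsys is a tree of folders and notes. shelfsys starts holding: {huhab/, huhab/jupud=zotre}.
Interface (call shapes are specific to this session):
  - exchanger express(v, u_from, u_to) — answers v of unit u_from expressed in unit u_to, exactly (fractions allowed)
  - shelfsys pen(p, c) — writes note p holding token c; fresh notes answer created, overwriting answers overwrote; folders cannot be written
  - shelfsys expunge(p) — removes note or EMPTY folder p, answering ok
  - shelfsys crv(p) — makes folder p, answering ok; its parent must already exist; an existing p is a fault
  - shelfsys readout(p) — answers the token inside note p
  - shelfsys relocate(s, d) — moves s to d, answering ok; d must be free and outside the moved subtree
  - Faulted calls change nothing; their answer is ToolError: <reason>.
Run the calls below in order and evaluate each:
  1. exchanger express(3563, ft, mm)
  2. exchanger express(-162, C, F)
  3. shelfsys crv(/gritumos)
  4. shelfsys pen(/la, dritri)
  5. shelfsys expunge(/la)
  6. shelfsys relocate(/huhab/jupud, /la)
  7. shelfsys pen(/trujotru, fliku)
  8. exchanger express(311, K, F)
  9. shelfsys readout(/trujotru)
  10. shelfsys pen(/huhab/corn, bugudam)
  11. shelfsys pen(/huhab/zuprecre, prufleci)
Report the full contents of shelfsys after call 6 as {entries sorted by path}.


Answer: {gritumos/, huhab/, la=zotre}

Derivation:
Act: exchanger express[v='3563'; u_from='ft'; u_to='mm']
Obs: 5430012/5
Act: exchanger express[v='-162'; u_from='C'; u_to='F']
Obs: -1298/5
Act: shelfsys crv[p='/gritumos']
Obs: ok
Act: shelfsys pen[p='/la'; c='dritri']
Obs: created
Act: shelfsys expunge[p='/la']
Obs: ok
Act: shelfsys relocate[s='/huhab/jupud'; d='/la']
Obs: ok
Act: shelfsys pen[p='/trujotru'; c='fliku']
Obs: created
Act: exchanger express[v='311'; u_from='K'; u_to='F']
Obs: 10013/100
Act: shelfsys readout[p='/trujotru']
Obs: fliku
Act: shelfsys pen[p='/huhab/corn'; c='bugudam']
Obs: created
Act: shelfsys pen[p='/huhab/zuprecre'; c='prufleci']
Obs: created


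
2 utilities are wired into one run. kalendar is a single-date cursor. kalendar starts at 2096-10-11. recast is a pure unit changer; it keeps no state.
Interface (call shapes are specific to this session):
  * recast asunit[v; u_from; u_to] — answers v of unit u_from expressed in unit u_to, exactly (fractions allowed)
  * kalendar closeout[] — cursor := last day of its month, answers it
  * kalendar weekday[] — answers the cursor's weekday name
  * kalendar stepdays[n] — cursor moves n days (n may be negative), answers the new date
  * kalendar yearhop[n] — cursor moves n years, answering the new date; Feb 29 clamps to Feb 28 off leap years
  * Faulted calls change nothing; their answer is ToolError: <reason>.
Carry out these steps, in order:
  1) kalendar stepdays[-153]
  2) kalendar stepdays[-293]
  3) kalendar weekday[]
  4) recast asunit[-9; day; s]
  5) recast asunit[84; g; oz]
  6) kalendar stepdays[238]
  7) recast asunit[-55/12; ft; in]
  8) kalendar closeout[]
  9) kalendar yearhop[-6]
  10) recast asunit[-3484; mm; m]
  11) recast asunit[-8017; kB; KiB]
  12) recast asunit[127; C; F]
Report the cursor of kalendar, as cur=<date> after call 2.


Answer: cur=2095-07-23

Derivation:
==> kalendar stepdays(n=-153)
<== 2096-05-11
==> kalendar stepdays(n=-293)
<== 2095-07-23
==> kalendar weekday()
<== Saturday
==> recast asunit(v=-9, u_from=day, u_to=s)
<== -777600
==> recast asunit(v=84, u_from=g, u_to=oz)
<== 19200000/6479891
==> kalendar stepdays(n=238)
<== 2096-03-17
==> recast asunit(v=-55/12, u_from=ft, u_to=in)
<== -55
==> kalendar closeout()
<== 2096-03-31
==> kalendar yearhop(n=-6)
<== 2090-03-31
==> recast asunit(v=-3484, u_from=mm, u_to=m)
<== -871/250
==> recast asunit(v=-8017, u_from=kB, u_to=KiB)
<== -1002125/128
==> recast asunit(v=127, u_from=C, u_to=F)
<== 1303/5


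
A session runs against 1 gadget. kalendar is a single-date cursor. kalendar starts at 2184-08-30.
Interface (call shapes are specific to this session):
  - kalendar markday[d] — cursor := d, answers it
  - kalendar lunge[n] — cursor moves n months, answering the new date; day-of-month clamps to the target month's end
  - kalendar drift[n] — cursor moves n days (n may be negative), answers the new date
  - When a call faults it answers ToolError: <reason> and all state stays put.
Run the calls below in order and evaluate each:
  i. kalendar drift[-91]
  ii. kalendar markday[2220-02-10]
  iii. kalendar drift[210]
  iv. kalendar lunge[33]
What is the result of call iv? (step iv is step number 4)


Answer: 2223-06-07

Derivation:
Do: kalendar drift[n='-91']
See: 2184-05-31
Do: kalendar markday[d='2220-02-10']
See: 2220-02-10
Do: kalendar drift[n='210']
See: 2220-09-07
Do: kalendar lunge[n='33']
See: 2223-06-07


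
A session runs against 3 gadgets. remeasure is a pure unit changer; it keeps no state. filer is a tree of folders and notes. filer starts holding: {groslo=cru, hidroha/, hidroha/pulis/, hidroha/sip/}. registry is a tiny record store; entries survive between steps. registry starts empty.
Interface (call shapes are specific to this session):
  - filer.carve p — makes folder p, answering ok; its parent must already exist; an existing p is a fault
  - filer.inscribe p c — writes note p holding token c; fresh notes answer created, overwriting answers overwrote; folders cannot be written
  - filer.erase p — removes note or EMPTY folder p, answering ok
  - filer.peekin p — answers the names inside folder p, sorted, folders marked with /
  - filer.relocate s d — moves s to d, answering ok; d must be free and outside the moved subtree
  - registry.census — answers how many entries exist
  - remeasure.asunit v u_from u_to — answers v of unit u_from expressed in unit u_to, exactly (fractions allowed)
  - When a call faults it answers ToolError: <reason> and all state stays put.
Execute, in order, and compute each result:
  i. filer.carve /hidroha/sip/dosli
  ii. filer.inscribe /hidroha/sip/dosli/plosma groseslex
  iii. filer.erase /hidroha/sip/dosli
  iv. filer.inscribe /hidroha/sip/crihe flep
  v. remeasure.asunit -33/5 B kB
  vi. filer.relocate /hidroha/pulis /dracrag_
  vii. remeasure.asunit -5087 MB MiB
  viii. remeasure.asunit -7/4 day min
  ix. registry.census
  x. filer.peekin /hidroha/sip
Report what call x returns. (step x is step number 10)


Answer: [crihe, dosli/]

Derivation:
CALL carve[p→/hidroha/sip/dosli]
RET  ok
CALL inscribe[p→/hidroha/sip/dosli/plosma; c→groseslex]
RET  created
CALL erase[p→/hidroha/sip/dosli]
RET  ToolError: not empty
CALL inscribe[p→/hidroha/sip/crihe; c→flep]
RET  created
CALL asunit[v→-33/5; u_from→B; u_to→kB]
RET  -33/5000
CALL relocate[s→/hidroha/pulis; d→/dracrag_]
RET  ok
CALL asunit[v→-5087; u_from→MB; u_to→MiB]
RET  -79484375/16384
CALL asunit[v→-7/4; u_from→day; u_to→min]
RET  -2520
CALL census[]
RET  0
CALL peekin[p→/hidroha/sip]
RET  [crihe, dosli/]
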